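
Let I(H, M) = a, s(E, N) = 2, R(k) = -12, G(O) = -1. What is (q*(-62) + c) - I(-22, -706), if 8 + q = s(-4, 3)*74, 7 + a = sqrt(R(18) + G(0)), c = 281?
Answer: -8392 - I*sqrt(13) ≈ -8392.0 - 3.6056*I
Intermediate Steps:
a = -7 + I*sqrt(13) (a = -7 + sqrt(-12 - 1) = -7 + sqrt(-13) = -7 + I*sqrt(13) ≈ -7.0 + 3.6056*I)
I(H, M) = -7 + I*sqrt(13)
q = 140 (q = -8 + 2*74 = -8 + 148 = 140)
(q*(-62) + c) - I(-22, -706) = (140*(-62) + 281) - (-7 + I*sqrt(13)) = (-8680 + 281) + (7 - I*sqrt(13)) = -8399 + (7 - I*sqrt(13)) = -8392 - I*sqrt(13)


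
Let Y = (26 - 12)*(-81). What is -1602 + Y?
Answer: -2736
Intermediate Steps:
Y = -1134 (Y = 14*(-81) = -1134)
-1602 + Y = -1602 - 1134 = -2736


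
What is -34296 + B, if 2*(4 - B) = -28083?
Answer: -40501/2 ≈ -20251.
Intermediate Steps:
B = 28091/2 (B = 4 - 1/2*(-28083) = 4 + 28083/2 = 28091/2 ≈ 14046.)
-34296 + B = -34296 + 28091/2 = -40501/2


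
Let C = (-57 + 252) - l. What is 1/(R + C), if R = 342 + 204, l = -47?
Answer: 1/788 ≈ 0.0012690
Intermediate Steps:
R = 546
C = 242 (C = (-57 + 252) - 1*(-47) = 195 + 47 = 242)
1/(R + C) = 1/(546 + 242) = 1/788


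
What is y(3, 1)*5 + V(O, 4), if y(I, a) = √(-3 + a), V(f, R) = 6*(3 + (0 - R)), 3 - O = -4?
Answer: -6 + 5*I*√2 ≈ -6.0 + 7.0711*I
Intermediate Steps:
O = 7 (O = 3 - 1*(-4) = 3 + 4 = 7)
V(f, R) = 18 - 6*R (V(f, R) = 6*(3 - R) = 18 - 6*R)
y(3, 1)*5 + V(O, 4) = √(-3 + 1)*5 + (18 - 6*4) = √(-2)*5 + (18 - 24) = (I*√2)*5 - 6 = 5*I*√2 - 6 = -6 + 5*I*√2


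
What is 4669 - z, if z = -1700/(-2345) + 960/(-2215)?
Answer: 970003551/207767 ≈ 4668.7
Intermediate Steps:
z = 60572/207767 (z = -1700*(-1/2345) + 960*(-1/2215) = 340/469 - 192/443 = 60572/207767 ≈ 0.29154)
4669 - z = 4669 - 1*60572/207767 = 4669 - 60572/207767 = 970003551/207767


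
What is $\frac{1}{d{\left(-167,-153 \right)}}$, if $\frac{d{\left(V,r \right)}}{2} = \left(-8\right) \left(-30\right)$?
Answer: $\frac{1}{480} \approx 0.0020833$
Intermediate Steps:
$d{\left(V,r \right)} = 480$ ($d{\left(V,r \right)} = 2 \left(\left(-8\right) \left(-30\right)\right) = 2 \cdot 240 = 480$)
$\frac{1}{d{\left(-167,-153 \right)}} = \frac{1}{480}$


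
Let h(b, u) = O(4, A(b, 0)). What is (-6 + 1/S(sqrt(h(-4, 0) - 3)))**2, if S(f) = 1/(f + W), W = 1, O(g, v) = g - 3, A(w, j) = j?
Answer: (5 - I*sqrt(2))**2 ≈ 23.0 - 14.142*I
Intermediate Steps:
O(g, v) = -3 + g
h(b, u) = 1 (h(b, u) = -3 + 4 = 1)
S(f) = 1/(1 + f) (S(f) = 1/(f + 1) = 1/(1 + f))
(-6 + 1/S(sqrt(h(-4, 0) - 3)))**2 = (-6 + 1/(1/(1 + sqrt(1 - 3))))**2 = (-6 + 1/(1/(1 + sqrt(-2))))**2 = (-6 + 1/(1/(1 + I*sqrt(2))))**2 = (-6 + (1 + I*sqrt(2)))**2 = (-5 + I*sqrt(2))**2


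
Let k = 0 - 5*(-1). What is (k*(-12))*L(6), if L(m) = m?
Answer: -360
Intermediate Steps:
k = 5 (k = 0 + 5 = 5)
(k*(-12))*L(6) = (5*(-12))*6 = -60*6 = -360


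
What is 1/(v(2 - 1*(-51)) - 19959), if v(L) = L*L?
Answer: -1/17150 ≈ -5.8309e-5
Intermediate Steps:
v(L) = L**2
1/(v(2 - 1*(-51)) - 19959) = 1/((2 - 1*(-51))**2 - 19959) = 1/((2 + 51)**2 - 19959) = 1/(53**2 - 19959) = 1/(2809 - 19959) = 1/(-17150) = -1/17150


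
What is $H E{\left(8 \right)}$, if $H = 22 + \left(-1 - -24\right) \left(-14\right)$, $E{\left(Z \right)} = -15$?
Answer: $4500$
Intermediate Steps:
$H = -300$ ($H = 22 + \left(-1 + 24\right) \left(-14\right) = 22 + 23 \left(-14\right) = 22 - 322 = -300$)
$H E{\left(8 \right)} = \left(-300\right) \left(-15\right) = 4500$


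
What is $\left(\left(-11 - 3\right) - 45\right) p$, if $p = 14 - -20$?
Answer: $-2006$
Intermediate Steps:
$p = 34$ ($p = 14 + 20 = 34$)
$\left(\left(-11 - 3\right) - 45\right) p = \left(\left(-11 - 3\right) - 45\right) 34 = \left(-14 - 45\right) 34 = \left(-59\right) 34 = -2006$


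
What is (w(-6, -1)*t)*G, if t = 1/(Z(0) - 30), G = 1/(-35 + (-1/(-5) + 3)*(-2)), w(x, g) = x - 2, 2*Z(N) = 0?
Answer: -4/621 ≈ -0.0064412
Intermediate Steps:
Z(N) = 0 (Z(N) = (½)*0 = 0)
w(x, g) = -2 + x
G = -5/207 (G = 1/(-35 + (-1*(-⅕) + 3)*(-2)) = 1/(-35 + (⅕ + 3)*(-2)) = 1/(-35 + (16/5)*(-2)) = 1/(-35 - 32/5) = 1/(-207/5) = -5/207 ≈ -0.024155)
t = -1/30 (t = 1/(0 - 30) = 1/(-30) = -1/30 ≈ -0.033333)
(w(-6, -1)*t)*G = ((-2 - 6)*(-1/30))*(-5/207) = -8*(-1/30)*(-5/207) = (4/15)*(-5/207) = -4/621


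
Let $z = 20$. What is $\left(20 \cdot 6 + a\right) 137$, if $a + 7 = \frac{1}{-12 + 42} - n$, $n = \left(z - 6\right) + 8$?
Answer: $\frac{374147}{30} \approx 12472.0$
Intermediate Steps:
$n = 22$ ($n = \left(20 - 6\right) + 8 = 14 + 8 = 22$)
$a = - \frac{869}{30}$ ($a = -7 + \left(\frac{1}{-12 + 42} - 22\right) = -7 - \left(22 - \frac{1}{30}\right) = -7 + \left(\frac{1}{30} - 22\right) = -7 - \frac{659}{30} = - \frac{869}{30} \approx -28.967$)
$\left(20 \cdot 6 + a\right) 137 = \left(20 \cdot 6 - \frac{869}{30}\right) 137 = \left(120 - \frac{869}{30}\right) 137 = \frac{2731}{30} \cdot 137 = \frac{374147}{30}$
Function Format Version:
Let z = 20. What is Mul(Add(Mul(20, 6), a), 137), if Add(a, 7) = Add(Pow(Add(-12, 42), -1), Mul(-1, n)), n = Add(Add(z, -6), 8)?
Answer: Rational(374147, 30) ≈ 12472.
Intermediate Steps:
n = 22 (n = Add(Add(20, -6), 8) = Add(14, 8) = 22)
a = Rational(-869, 30) (a = Add(-7, Add(Pow(Add(-12, 42), -1), Mul(-1, 22))) = Add(-7, Add(Pow(30, -1), -22)) = Add(-7, Add(Rational(1, 30), -22)) = Add(-7, Rational(-659, 30)) = Rational(-869, 30) ≈ -28.967)
Mul(Add(Mul(20, 6), a), 137) = Mul(Add(Mul(20, 6), Rational(-869, 30)), 137) = Mul(Add(120, Rational(-869, 30)), 137) = Mul(Rational(2731, 30), 137) = Rational(374147, 30)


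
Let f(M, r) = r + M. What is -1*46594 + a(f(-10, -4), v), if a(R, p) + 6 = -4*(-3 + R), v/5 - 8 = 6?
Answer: -46532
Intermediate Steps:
v = 70 (v = 40 + 5*6 = 40 + 30 = 70)
f(M, r) = M + r
a(R, p) = 6 - 4*R (a(R, p) = -6 - 4*(-3 + R) = -6 + (12 - 4*R) = 6 - 4*R)
-1*46594 + a(f(-10, -4), v) = -1*46594 + (6 - 4*(-10 - 4)) = -46594 + (6 - 4*(-14)) = -46594 + (6 + 56) = -46594 + 62 = -46532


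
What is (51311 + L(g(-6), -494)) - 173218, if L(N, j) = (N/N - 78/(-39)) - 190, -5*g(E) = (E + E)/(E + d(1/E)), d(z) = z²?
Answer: -122094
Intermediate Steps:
g(E) = -2*E/(5*(E + E⁻²)) (g(E) = -(E + E)/(5*(E + (1/E)²)) = -2*E/(5*(E + (1/E)²)) = -2*E/(5*(E + E⁻²)))
L(N, j) = -187 (L(N, j) = (1 - 78*(-1/39)) - 190 = (1 + 2) - 190 = 3 - 190 = -187)
(51311 + L(g(-6), -494)) - 173218 = (51311 - 187) - 173218 = 51124 - 173218 = -122094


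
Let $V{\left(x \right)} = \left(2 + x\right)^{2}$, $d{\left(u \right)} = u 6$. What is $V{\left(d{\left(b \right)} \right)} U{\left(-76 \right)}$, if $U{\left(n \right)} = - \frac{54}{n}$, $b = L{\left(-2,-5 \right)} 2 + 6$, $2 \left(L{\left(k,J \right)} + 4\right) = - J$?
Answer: $\frac{5400}{19} \approx 284.21$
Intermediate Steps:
$L{\left(k,J \right)} = -4 - \frac{J}{2}$ ($L{\left(k,J \right)} = -4 + \frac{\left(-1\right) J}{2} = -4 - \frac{J}{2}$)
$b = 3$ ($b = \left(-4 - - \frac{5}{2}\right) 2 + 6 = \left(-4 + \frac{5}{2}\right) 2 + 6 = \left(- \frac{3}{2}\right) 2 + 6 = -3 + 6 = 3$)
$d{\left(u \right)} = 6 u$
$V{\left(d{\left(b \right)} \right)} U{\left(-76 \right)} = \left(2 + 6 \cdot 3\right)^{2} \left(- \frac{54}{-76}\right) = \left(2 + 18\right)^{2} \left(\left(-54\right) \left(- \frac{1}{76}\right)\right) = 20^{2} \cdot \frac{27}{38} = 400 \cdot \frac{27}{38} = \frac{5400}{19}$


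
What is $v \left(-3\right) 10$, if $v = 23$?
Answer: $-690$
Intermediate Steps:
$v \left(-3\right) 10 = 23 \left(-3\right) 10 = \left(-69\right) 10 = -690$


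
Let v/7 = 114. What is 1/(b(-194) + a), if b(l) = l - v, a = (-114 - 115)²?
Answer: 1/51449 ≈ 1.9437e-5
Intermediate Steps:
v = 798 (v = 7*114 = 798)
a = 52441 (a = (-229)² = 52441)
b(l) = -798 + l (b(l) = l - 1*798 = l - 798 = -798 + l)
1/(b(-194) + a) = 1/((-798 - 194) + 52441) = 1/(-992 + 52441) = 1/51449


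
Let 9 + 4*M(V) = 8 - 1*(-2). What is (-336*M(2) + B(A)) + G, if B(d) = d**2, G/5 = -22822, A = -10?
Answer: -114094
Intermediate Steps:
M(V) = 1/4 (M(V) = -9/4 + (8 - 1*(-2))/4 = -9/4 + (8 + 2)/4 = -9/4 + (1/4)*10 = -9/4 + 5/2 = 1/4)
G = -114110 (G = 5*(-22822) = -114110)
(-336*M(2) + B(A)) + G = (-336*1/4 + (-10)**2) - 114110 = (-84 + 100) - 114110 = 16 - 114110 = -114094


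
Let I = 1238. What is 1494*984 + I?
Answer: 1471334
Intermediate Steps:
1494*984 + I = 1494*984 + 1238 = 1470096 + 1238 = 1471334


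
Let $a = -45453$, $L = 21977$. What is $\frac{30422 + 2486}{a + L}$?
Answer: $- \frac{8227}{5869} \approx -1.4018$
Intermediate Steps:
$\frac{30422 + 2486}{a + L} = \frac{30422 + 2486}{-45453 + 21977} = \frac{32908}{-23476} = 32908 \left(- \frac{1}{23476}\right) = - \frac{8227}{5869}$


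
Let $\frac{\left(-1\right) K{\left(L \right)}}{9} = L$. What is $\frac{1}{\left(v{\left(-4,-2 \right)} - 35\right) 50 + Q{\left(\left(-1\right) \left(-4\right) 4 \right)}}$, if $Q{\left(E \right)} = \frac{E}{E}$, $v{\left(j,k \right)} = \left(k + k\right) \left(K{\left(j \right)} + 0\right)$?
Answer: $- \frac{1}{8949} \approx -0.00011174$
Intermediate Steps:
$K{\left(L \right)} = - 9 L$
$v{\left(j,k \right)} = - 18 j k$ ($v{\left(j,k \right)} = \left(k + k\right) \left(- 9 j + 0\right) = 2 k \left(- 9 j\right) = - 18 j k$)
$Q{\left(E \right)} = 1$
$\frac{1}{\left(v{\left(-4,-2 \right)} - 35\right) 50 + Q{\left(\left(-1\right) \left(-4\right) 4 \right)}} = \frac{1}{\left(\left(-18\right) \left(-4\right) \left(-2\right) - 35\right) 50 + 1} = \frac{1}{\left(-144 - 35\right) 50 + 1} = \frac{1}{\left(-179\right) 50 + 1} = \frac{1}{-8950 + 1} = \frac{1}{-8949} = - \frac{1}{8949}$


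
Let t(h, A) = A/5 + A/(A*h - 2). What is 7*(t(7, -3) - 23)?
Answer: -18893/115 ≈ -164.29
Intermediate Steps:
t(h, A) = A/5 + A/(-2 + A*h) (t(h, A) = A*(⅕) + A/(-2 + A*h) = A/5 + A/(-2 + A*h))
7*(t(7, -3) - 23) = 7*((⅕)*(-3)*(3 - 3*7)/(-2 - 3*7) - 23) = 7*((⅕)*(-3)*(3 - 21)/(-2 - 21) - 23) = 7*((⅕)*(-3)*(-18)/(-23) - 23) = 7*((⅕)*(-3)*(-1/23)*(-18) - 23) = 7*(-54/115 - 23) = 7*(-2699/115) = -18893/115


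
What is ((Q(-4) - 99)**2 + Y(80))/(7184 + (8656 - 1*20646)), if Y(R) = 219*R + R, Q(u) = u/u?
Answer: -4534/801 ≈ -5.6604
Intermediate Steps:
Q(u) = 1
Y(R) = 220*R
((Q(-4) - 99)**2 + Y(80))/(7184 + (8656 - 1*20646)) = ((1 - 99)**2 + 220*80)/(7184 + (8656 - 1*20646)) = ((-98)**2 + 17600)/(7184 + (8656 - 20646)) = (9604 + 17600)/(7184 - 11990) = 27204/(-4806) = 27204*(-1/4806) = -4534/801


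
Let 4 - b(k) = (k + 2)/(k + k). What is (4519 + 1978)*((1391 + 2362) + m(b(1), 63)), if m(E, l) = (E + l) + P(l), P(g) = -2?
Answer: 49591601/2 ≈ 2.4796e+7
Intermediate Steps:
b(k) = 4 - (2 + k)/(2*k) (b(k) = 4 - (k + 2)/(k + k) = 4 - (2 + k)/(2*k))
m(E, l) = -2 + E + l (m(E, l) = (E + l) - 2 = -2 + E + l)
(4519 + 1978)*((1391 + 2362) + m(b(1), 63)) = (4519 + 1978)*((1391 + 2362) + (-2 + (7/2 - 1/1) + 63)) = 6497*(3753 + (-2 + (7/2 - 1*1) + 63)) = 6497*(3753 + (-2 + (7/2 - 1) + 63)) = 6497*(3753 + (-2 + 5/2 + 63)) = 6497*(3753 + 127/2) = 6497*(7633/2) = 49591601/2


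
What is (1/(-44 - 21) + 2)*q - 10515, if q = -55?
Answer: -138114/13 ≈ -10624.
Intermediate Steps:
(1/(-44 - 21) + 2)*q - 10515 = (1/(-44 - 21) + 2)*(-55) - 10515 = (1/(-65) + 2)*(-55) - 10515 = (-1/65 + 2)*(-55) - 10515 = (129/65)*(-55) - 10515 = -1419/13 - 10515 = -138114/13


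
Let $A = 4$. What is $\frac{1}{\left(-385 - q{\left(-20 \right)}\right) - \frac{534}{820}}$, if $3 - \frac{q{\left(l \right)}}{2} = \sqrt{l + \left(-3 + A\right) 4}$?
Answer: $- \frac{65836570}{25795731329} - \frac{1344800 i}{25795731329} \approx -0.0025522 - 5.2133 \cdot 10^{-5} i$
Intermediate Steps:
$q{\left(l \right)} = 6 - 2 \sqrt{4 + l}$ ($q{\left(l \right)} = 6 - 2 \sqrt{l + \left(-3 + 4\right) 4} = 6 - 2 \sqrt{l + 1 \cdot 4} = 6 - 2 \sqrt{l + 4} = 6 - 2 \sqrt{4 + l}$)
$\frac{1}{\left(-385 - q{\left(-20 \right)}\right) - \frac{534}{820}} = \frac{1}{\left(-385 - \left(6 - 2 \sqrt{4 - 20}\right)\right) - \frac{534}{820}} = \frac{1}{\left(-385 - \left(6 - 2 \sqrt{-16}\right)\right) - \frac{267}{410}} = \frac{1}{\left(-385 - \left(6 - 2 \cdot 4 i\right)\right) - \frac{267}{410}} = \frac{1}{\left(-385 - \left(6 - 8 i\right)\right) - \frac{267}{410}} = \frac{1}{\left(-391 + 8 i\right) - \frac{267}{410}} = \frac{1}{- \frac{160577}{410} + 8 i} = \frac{168100 \left(- \frac{160577}{410} - 8 i\right)}{25795731329}$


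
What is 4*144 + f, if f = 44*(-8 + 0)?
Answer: 224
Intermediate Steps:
f = -352 (f = 44*(-8) = -352)
4*144 + f = 4*144 - 352 = 576 - 352 = 224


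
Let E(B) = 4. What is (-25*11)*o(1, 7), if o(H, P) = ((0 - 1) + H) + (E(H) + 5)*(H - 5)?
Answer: 9900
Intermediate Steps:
o(H, P) = -46 + 10*H (o(H, P) = ((0 - 1) + H) + (4 + 5)*(H - 5) = (-1 + H) + 9*(-5 + H) = (-1 + H) + (-45 + 9*H) = -46 + 10*H)
(-25*11)*o(1, 7) = (-25*11)*(-46 + 10*1) = -275*(-46 + 10) = -275*(-36) = 9900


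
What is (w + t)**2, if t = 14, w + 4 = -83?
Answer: 5329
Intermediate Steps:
w = -87 (w = -4 - 83 = -87)
(w + t)**2 = (-87 + 14)**2 = (-73)**2 = 5329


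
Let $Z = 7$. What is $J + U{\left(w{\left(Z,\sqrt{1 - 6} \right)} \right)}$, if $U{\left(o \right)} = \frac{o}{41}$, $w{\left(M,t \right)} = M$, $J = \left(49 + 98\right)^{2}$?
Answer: $\frac{885976}{41} \approx 21609.0$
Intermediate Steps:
$J = 21609$ ($J = 147^{2} = 21609$)
$U{\left(o \right)} = \frac{o}{41}$ ($U{\left(o \right)} = o \frac{1}{41} = \frac{o}{41}$)
$J + U{\left(w{\left(Z,\sqrt{1 - 6} \right)} \right)} = 21609 + \frac{1}{41} \cdot 7 = 21609 + \frac{7}{41} = \frac{885976}{41}$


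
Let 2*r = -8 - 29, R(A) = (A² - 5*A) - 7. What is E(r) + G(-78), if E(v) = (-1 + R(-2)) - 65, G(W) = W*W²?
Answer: -474611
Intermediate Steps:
G(W) = W³
R(A) = -7 + A² - 5*A
r = -37/2 (r = (-8 - 29)/2 = (½)*(-37) = -37/2 ≈ -18.500)
E(v) = -59 (E(v) = (-1 + (-7 + (-2)² - 5*(-2))) - 65 = (-1 + (-7 + 4 + 10)) - 65 = (-1 + 7) - 65 = 6 - 65 = -59)
E(r) + G(-78) = -59 + (-78)³ = -59 - 474552 = -474611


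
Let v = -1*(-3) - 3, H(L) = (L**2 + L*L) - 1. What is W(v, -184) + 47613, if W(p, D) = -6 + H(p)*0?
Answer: 47607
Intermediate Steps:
H(L) = -1 + 2*L**2 (H(L) = (L**2 + L**2) - 1 = 2*L**2 - 1 = -1 + 2*L**2)
v = 0 (v = 3 - 3 = 0)
W(p, D) = -6 (W(p, D) = -6 + (-1 + 2*p**2)*0 = -6 + 0 = -6)
W(v, -184) + 47613 = -6 + 47613 = 47607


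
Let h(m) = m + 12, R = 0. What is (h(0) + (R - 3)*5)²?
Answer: 9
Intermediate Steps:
h(m) = 12 + m
(h(0) + (R - 3)*5)² = ((12 + 0) + (0 - 3)*5)² = (12 - 3*5)² = (12 - 15)² = (-3)² = 9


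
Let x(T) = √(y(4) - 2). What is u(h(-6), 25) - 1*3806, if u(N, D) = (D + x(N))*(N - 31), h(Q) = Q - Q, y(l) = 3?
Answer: -4612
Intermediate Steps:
h(Q) = 0
x(T) = 1 (x(T) = √(3 - 2) = √1 = 1)
u(N, D) = (1 + D)*(-31 + N) (u(N, D) = (D + 1)*(N - 31) = (1 + D)*(-31 + N))
u(h(-6), 25) - 1*3806 = (-31 + 0 - 31*25 + 25*0) - 1*3806 = (-31 + 0 - 775 + 0) - 3806 = -806 - 3806 = -4612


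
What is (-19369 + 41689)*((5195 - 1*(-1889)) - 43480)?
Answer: -812358720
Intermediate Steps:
(-19369 + 41689)*((5195 - 1*(-1889)) - 43480) = 22320*((5195 + 1889) - 43480) = 22320*(7084 - 43480) = 22320*(-36396) = -812358720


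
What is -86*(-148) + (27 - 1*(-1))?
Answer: 12756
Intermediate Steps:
-86*(-148) + (27 - 1*(-1)) = 12728 + (27 + 1) = 12728 + 28 = 12756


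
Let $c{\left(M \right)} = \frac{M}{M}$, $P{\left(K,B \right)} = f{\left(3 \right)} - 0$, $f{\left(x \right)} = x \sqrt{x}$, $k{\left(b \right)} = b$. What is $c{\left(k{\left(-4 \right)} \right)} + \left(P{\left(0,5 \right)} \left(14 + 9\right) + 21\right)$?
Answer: $22 + 69 \sqrt{3} \approx 141.51$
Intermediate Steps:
$f{\left(x \right)} = x^{\frac{3}{2}}$
$P{\left(K,B \right)} = 3 \sqrt{3}$ ($P{\left(K,B \right)} = 3^{\frac{3}{2}} - 0 = 3 \sqrt{3} + 0 = 3 \sqrt{3}$)
$c{\left(M \right)} = 1$
$c{\left(k{\left(-4 \right)} \right)} + \left(P{\left(0,5 \right)} \left(14 + 9\right) + 21\right) = 1 + \left(3 \sqrt{3} \left(14 + 9\right) + 21\right) = 1 + \left(3 \sqrt{3} \cdot 23 + 21\right) = 1 + \left(69 \sqrt{3} + 21\right) = 1 + \left(21 + 69 \sqrt{3}\right) = 22 + 69 \sqrt{3}$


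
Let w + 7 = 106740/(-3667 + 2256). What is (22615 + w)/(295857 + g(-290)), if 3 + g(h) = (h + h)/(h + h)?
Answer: 31793148/417451405 ≈ 0.076160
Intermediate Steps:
w = -116617/1411 (w = -7 + 106740/(-3667 + 2256) = -7 + 106740/(-1411) = -7 + 106740*(-1/1411) = -7 - 106740/1411 = -116617/1411 ≈ -82.648)
g(h) = -2 (g(h) = -3 + (h + h)/(h + h) = -3 + (2*h)/((2*h)) = -3 + (2*h)*(1/(2*h)) = -3 + 1 = -2)
(22615 + w)/(295857 + g(-290)) = (22615 - 116617/1411)/(295857 - 2) = (31793148/1411)/295855 = (31793148/1411)*(1/295855) = 31793148/417451405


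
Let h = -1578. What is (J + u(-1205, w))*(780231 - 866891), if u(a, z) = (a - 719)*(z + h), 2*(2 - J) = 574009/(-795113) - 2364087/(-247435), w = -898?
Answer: -5580228052515661664/13516921 ≈ -4.1283e+11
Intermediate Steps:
J = -163299768/67584605 (J = 2 - (574009/(-795113) - 2364087/(-247435))/2 = 2 - (574009*(-1/795113) - 2364087*(-1/247435))/2 = 2 - (-574009/795113 + 33297/3485)/2 = 2 - ½*596937956/67584605 = 2 - 298468978/67584605 = -163299768/67584605 ≈ -2.4162)
u(a, z) = (-1578 + z)*(-719 + a) (u(a, z) = (a - 719)*(z - 1578) = (-719 + a)*(-1578 + z) = (-1578 + z)*(-719 + a))
(J + u(-1205, w))*(780231 - 866891) = (-163299768/67584605 + (1134582 - 1578*(-1205) - 719*(-898) - 1205*(-898)))*(780231 - 866891) = (-163299768/67584605 + (1134582 + 1901490 + 645662 + 1082090))*(-86660) = (-163299768/67584605 + 4763824)*(-86660) = (321961000029752/67584605)*(-86660) = -5580228052515661664/13516921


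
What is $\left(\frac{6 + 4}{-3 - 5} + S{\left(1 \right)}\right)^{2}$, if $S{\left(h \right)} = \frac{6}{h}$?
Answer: $\frac{361}{16} \approx 22.563$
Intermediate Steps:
$\left(\frac{6 + 4}{-3 - 5} + S{\left(1 \right)}\right)^{2} = \left(\frac{6 + 4}{-3 - 5} + \frac{6}{1}\right)^{2} = \left(\frac{10}{-8} + 6 \cdot 1\right)^{2} = \left(10 \left(- \frac{1}{8}\right) + 6\right)^{2} = \left(- \frac{5}{4} + 6\right)^{2} = \left(\frac{19}{4}\right)^{2} = \frac{361}{16}$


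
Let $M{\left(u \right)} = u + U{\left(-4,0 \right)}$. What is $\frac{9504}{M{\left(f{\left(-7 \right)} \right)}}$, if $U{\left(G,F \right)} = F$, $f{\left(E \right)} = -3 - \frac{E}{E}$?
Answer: $-2376$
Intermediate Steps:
$f{\left(E \right)} = -4$ ($f{\left(E \right)} = -3 - 1 = -4$)
$M{\left(u \right)} = u$ ($M{\left(u \right)} = u + 0 = u$)
$\frac{9504}{M{\left(f{\left(-7 \right)} \right)}} = \frac{9504}{-4} = 9504 \left(- \frac{1}{4}\right) = -2376$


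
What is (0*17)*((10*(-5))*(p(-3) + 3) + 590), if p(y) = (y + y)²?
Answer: 0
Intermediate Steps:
p(y) = 4*y² (p(y) = (2*y)² = 4*y²)
(0*17)*((10*(-5))*(p(-3) + 3) + 590) = (0*17)*((10*(-5))*(4*(-3)² + 3) + 590) = 0*(-50*(4*9 + 3) + 590) = 0*(-50*(36 + 3) + 590) = 0*(-50*39 + 590) = 0*(-1950 + 590) = 0*(-1360) = 0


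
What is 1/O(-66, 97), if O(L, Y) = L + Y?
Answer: 1/31 ≈ 0.032258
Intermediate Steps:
1/O(-66, 97) = 1/(-66 + 97) = 1/31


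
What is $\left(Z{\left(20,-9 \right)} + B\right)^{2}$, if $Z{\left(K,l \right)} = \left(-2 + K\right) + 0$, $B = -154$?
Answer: $18496$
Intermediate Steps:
$Z{\left(K,l \right)} = -2 + K$
$\left(Z{\left(20,-9 \right)} + B\right)^{2} = \left(\left(-2 + 20\right) - 154\right)^{2} = \left(18 - 154\right)^{2} = \left(-136\right)^{2} = 18496$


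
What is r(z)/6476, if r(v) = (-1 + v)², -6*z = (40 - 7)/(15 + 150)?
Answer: 961/5828400 ≈ 0.00016488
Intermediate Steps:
z = -1/30 (z = -(40 - 7)/(6*(15 + 150)) = -11/(2*165) = -⅙*⅕ = -1/30 ≈ -0.033333)
r(z)/6476 = (-1 - 1/30)²/6476 = (-31/30)²*(1/6476) = (961/900)*(1/6476) = 961/5828400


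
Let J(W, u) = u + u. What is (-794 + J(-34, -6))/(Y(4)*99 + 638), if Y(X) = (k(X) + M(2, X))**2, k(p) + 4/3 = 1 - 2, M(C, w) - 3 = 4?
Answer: -403/1397 ≈ -0.28848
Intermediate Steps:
M(C, w) = 7 (M(C, w) = 3 + 4 = 7)
k(p) = -7/3 (k(p) = -4/3 + (1 - 2) = -4/3 - 1 = -7/3)
J(W, u) = 2*u
Y(X) = 196/9 (Y(X) = (-7/3 + 7)**2 = (14/3)**2 = 196/9)
(-794 + J(-34, -6))/(Y(4)*99 + 638) = (-794 + 2*(-6))/((196/9)*99 + 638) = (-794 - 12)/(2156 + 638) = -806/2794 = -806*1/2794 = -403/1397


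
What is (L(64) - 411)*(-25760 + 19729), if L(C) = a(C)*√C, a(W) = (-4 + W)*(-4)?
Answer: 14058261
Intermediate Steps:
a(W) = 16 - 4*W
L(C) = √C*(16 - 4*C) (L(C) = (16 - 4*C)*√C = √C*(16 - 4*C))
(L(64) - 411)*(-25760 + 19729) = (4*√64*(4 - 1*64) - 411)*(-25760 + 19729) = (4*8*(4 - 64) - 411)*(-6031) = (4*8*(-60) - 411)*(-6031) = (-1920 - 411)*(-6031) = -2331*(-6031) = 14058261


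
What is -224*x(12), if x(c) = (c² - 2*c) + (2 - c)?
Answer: -24640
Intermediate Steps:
x(c) = 2 + c² - 3*c
-224*x(12) = -224*(2 + 12² - 3*12) = -224*(2 + 144 - 36) = -224*110 = -24640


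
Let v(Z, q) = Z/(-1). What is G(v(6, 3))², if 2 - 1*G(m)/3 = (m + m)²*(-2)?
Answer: 756900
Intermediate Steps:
v(Z, q) = -Z (v(Z, q) = Z*(-1) = -Z)
G(m) = 6 + 24*m² (G(m) = 6 - 3*(m + m)²*(-2) = 6 - 3*(2*m)²*(-2) = 6 - 3*4*m²*(-2) = 6 - (-24)*m² = 6 + 24*m²)
G(v(6, 3))² = (6 + 24*(-1*6)²)² = (6 + 24*(-6)²)² = (6 + 24*36)² = (6 + 864)² = 870² = 756900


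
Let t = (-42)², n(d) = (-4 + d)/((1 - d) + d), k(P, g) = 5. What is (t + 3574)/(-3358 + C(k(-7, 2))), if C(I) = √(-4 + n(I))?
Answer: -17925004/11276167 - 5338*I*√3/11276167 ≈ -1.5896 - 0.00081993*I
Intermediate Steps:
n(d) = -4 + d (n(d) = (-4 + d)/1 = (-4 + d)*1 = -4 + d)
t = 1764
C(I) = √(-8 + I) (C(I) = √(-4 + (-4 + I)) = √(-8 + I))
(t + 3574)/(-3358 + C(k(-7, 2))) = (1764 + 3574)/(-3358 + √(-8 + 5)) = 5338/(-3358 + √(-3)) = 5338/(-3358 + I*√3)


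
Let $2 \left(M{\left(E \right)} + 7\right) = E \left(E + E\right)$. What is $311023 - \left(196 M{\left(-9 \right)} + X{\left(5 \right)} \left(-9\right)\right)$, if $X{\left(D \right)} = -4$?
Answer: $296483$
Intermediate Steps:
$M{\left(E \right)} = -7 + E^{2}$ ($M{\left(E \right)} = -7 + \frac{E \left(E + E\right)}{2} = -7 + \frac{E 2 E}{2} = -7 + \frac{2 E^{2}}{2} = -7 + E^{2}$)
$311023 - \left(196 M{\left(-9 \right)} + X{\left(5 \right)} \left(-9\right)\right) = 311023 - \left(196 \left(-7 + \left(-9\right)^{2}\right) - -36\right) = 311023 - \left(196 \left(-7 + 81\right) + 36\right) = 311023 - \left(196 \cdot 74 + 36\right) = 311023 - \left(14504 + 36\right) = 311023 - 14540 = 296483$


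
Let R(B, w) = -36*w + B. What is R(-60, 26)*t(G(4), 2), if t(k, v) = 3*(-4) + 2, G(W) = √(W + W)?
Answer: 9960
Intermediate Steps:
G(W) = √2*√W (G(W) = √(2*W) = √2*√W)
t(k, v) = -10 (t(k, v) = -12 + 2 = -10)
R(B, w) = B - 36*w
R(-60, 26)*t(G(4), 2) = (-60 - 36*26)*(-10) = (-60 - 936)*(-10) = -996*(-10) = 9960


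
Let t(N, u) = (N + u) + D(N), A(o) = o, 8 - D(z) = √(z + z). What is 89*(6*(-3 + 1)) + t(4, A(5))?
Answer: -1051 - 2*√2 ≈ -1053.8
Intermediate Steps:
D(z) = 8 - √2*√z (D(z) = 8 - √(z + z) = 8 - √(2*z) = 8 - √2*√z)
t(N, u) = 8 + N + u - √2*√N (t(N, u) = (N + u) + (8 - √2*√N) = 8 + N + u - √2*√N)
89*(6*(-3 + 1)) + t(4, A(5)) = 89*(6*(-3 + 1)) + (8 + 4 + 5 - √2*√4) = 89*(6*(-2)) + (8 + 4 + 5 - 1*√2*2) = 89*(-12) + (8 + 4 + 5 - 2*√2) = -1068 + (17 - 2*√2) = -1051 - 2*√2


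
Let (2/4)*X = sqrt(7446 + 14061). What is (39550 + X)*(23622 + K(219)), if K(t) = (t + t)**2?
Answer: 8521680300 + 430932*sqrt(21507) ≈ 8.5849e+9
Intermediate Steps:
K(t) = 4*t**2 (K(t) = (2*t)**2 = 4*t**2)
X = 2*sqrt(21507) (X = 2*sqrt(7446 + 14061) = 2*sqrt(21507) ≈ 293.31)
(39550 + X)*(23622 + K(219)) = (39550 + 2*sqrt(21507))*(23622 + 4*219**2) = (39550 + 2*sqrt(21507))*(23622 + 4*47961) = (39550 + 2*sqrt(21507))*(23622 + 191844) = (39550 + 2*sqrt(21507))*215466 = 8521680300 + 430932*sqrt(21507)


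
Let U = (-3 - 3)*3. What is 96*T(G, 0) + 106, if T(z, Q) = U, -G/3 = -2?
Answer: -1622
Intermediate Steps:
G = 6 (G = -3*(-2) = 6)
U = -18 (U = -6*3 = -18)
T(z, Q) = -18
96*T(G, 0) + 106 = 96*(-18) + 106 = -1728 + 106 = -1622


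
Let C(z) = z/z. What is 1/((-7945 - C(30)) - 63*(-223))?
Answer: 1/6103 ≈ 0.00016385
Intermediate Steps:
C(z) = 1
1/((-7945 - C(30)) - 63*(-223)) = 1/((-7945 - 1*1) - 63*(-223)) = 1/((-7945 - 1) + 14049) = 1/(-7946 + 14049) = 1/6103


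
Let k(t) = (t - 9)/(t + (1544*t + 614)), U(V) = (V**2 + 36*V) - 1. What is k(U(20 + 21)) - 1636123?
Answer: -7978773046835/4876634 ≈ -1.6361e+6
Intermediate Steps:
U(V) = -1 + V**2 + 36*V
k(t) = (-9 + t)/(614 + 1545*t) (k(t) = (-9 + t)/(t + (614 + 1544*t)) = (-9 + t)/(614 + 1545*t))
k(U(20 + 21)) - 1636123 = (-9 + (-1 + (20 + 21)**2 + 36*(20 + 21)))/(614 + 1545*(-1 + (20 + 21)**2 + 36*(20 + 21))) - 1636123 = (-9 + (-1 + 41**2 + 36*41))/(614 + 1545*(-1 + 41**2 + 36*41)) - 1636123 = (-9 + (-1 + 1681 + 1476))/(614 + 1545*(-1 + 1681 + 1476)) - 1636123 = (-9 + 3156)/(614 + 1545*3156) - 1636123 = 3147/(614 + 4876020) - 1636123 = 3147/4876634 - 1636123 = -7978773046835/4876634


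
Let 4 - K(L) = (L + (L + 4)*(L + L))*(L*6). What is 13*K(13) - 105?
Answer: -461423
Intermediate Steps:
K(L) = 4 - 6*L*(L + 2*L*(4 + L)) (K(L) = 4 - (L + (L + 4)*(L + L))*L*6 = 4 - (L + (4 + L)*(2*L))*6*L = 4 - (L + 2*L*(4 + L))*6*L = 4 - 6*L*(L + 2*L*(4 + L)))
13*K(13) - 105 = 13*(4 - 54*13**2 - 12*13**3) - 105 = 13*(4 - 54*169 - 12*2197) - 105 = 13*(4 - 9126 - 26364) - 105 = 13*(-35486) - 105 = -461318 - 105 = -461423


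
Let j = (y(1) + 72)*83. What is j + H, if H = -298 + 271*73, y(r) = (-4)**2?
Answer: 26789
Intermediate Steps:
y(r) = 16
j = 7304 (j = (16 + 72)*83 = 88*83 = 7304)
H = 19485 (H = -298 + 19783 = 19485)
j + H = 7304 + 19485 = 26789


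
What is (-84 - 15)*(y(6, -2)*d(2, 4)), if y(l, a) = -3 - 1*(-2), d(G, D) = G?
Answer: 198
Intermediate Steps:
y(l, a) = -1 (y(l, a) = -3 + 2 = -1)
(-84 - 15)*(y(6, -2)*d(2, 4)) = (-84 - 15)*(-1*2) = -99*(-2) = 198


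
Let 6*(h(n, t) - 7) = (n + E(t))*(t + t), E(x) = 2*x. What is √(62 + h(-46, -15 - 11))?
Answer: √8265/3 ≈ 30.304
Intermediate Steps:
h(n, t) = 7 + t*(n + 2*t)/3 (h(n, t) = 7 + ((n + 2*t)*(t + t))/6 = 7 + ((n + 2*t)*(2*t))/6 = 7 + (2*t*(n + 2*t))/6 = 7 + t*(n + 2*t)/3)
√(62 + h(-46, -15 - 11)) = √(62 + (7 + 2*(-15 - 11)²/3 + (⅓)*(-46)*(-15 - 11))) = √(62 + (7 + (⅔)*(-26)² + (⅓)*(-46)*(-26))) = √(62 + (7 + (⅔)*676 + 1196/3)) = √(62 + (7 + 1352/3 + 1196/3)) = √(62 + 2569/3) = √(2755/3) = √8265/3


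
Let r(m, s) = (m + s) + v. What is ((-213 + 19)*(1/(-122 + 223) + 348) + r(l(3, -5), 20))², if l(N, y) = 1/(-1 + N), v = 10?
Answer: 185821908985801/40804 ≈ 4.5540e+9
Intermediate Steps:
r(m, s) = 10 + m + s (r(m, s) = (m + s) + 10 = 10 + m + s)
((-213 + 19)*(1/(-122 + 223) + 348) + r(l(3, -5), 20))² = ((-213 + 19)*(1/(-122 + 223) + 348) + (10 + 1/(-1 + 3) + 20))² = (-194*(1/101 + 348) + (10 + 1/2 + 20))² = (-194*(1/101 + 348) + (10 + ½ + 20))² = (-194*35149/101 + 61/2)² = (-6818906/101 + 61/2)² = (-13631651/202)² = 185821908985801/40804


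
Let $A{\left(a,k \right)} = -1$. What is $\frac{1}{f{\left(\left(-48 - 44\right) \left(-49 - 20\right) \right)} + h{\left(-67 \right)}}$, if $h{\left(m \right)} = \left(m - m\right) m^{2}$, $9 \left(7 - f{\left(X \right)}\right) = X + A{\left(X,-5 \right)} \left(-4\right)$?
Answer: $- \frac{9}{6289} \approx -0.0014311$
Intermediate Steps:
$f{\left(X \right)} = \frac{59}{9} - \frac{X}{9}$ ($f{\left(X \right)} = 7 - \frac{X - -4}{9} = 7 - \frac{X + 4}{9} = 7 - \frac{4 + X}{9} = 7 - \left(\frac{4}{9} + \frac{X}{9}\right) = \frac{59}{9} - \frac{X}{9}$)
$h{\left(m \right)} = 0$ ($h{\left(m \right)} = 0 m^{2} = 0$)
$\frac{1}{f{\left(\left(-48 - 44\right) \left(-49 - 20\right) \right)} + h{\left(-67 \right)}} = \frac{1}{\left(\frac{59}{9} - \frac{\left(-48 - 44\right) \left(-49 - 20\right)}{9}\right) + 0} = \frac{1}{\left(\frac{59}{9} - \frac{\left(-92\right) \left(-69\right)}{9}\right) + 0} = \frac{1}{\left(\frac{59}{9} - \frac{2116}{3}\right) + 0} = \frac{1}{- \frac{6289}{9} + 0} = \frac{1}{- \frac{6289}{9}} = - \frac{9}{6289}$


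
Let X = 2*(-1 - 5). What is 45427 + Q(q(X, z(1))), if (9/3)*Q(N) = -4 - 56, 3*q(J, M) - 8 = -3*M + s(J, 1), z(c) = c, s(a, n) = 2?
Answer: 45407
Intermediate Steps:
X = -12 (X = 2*(-6) = -12)
q(J, M) = 10/3 - M (q(J, M) = 8/3 + (-3*M + 2)/3 = 8/3 + (2 - 3*M)/3 = 8/3 + (⅔ - M) = 10/3 - M)
Q(N) = -20 (Q(N) = (-4 - 56)/3 = (⅓)*(-60) = -20)
45427 + Q(q(X, z(1))) = 45427 - 20 = 45407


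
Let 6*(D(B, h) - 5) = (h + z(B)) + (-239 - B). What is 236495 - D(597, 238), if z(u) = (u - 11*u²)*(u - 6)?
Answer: 1159040810/3 ≈ 3.8635e+8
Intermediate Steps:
z(u) = (-6 + u)*(u - 11*u²) (z(u) = (u - 11*u²)*(-6 + u) = (-6 + u)*(u - 11*u²))
D(B, h) = -209/6 - B/6 + h/6 + B*(-6 - 11*B² + 67*B)/6 (D(B, h) = 5 + ((h + B*(-6 - 11*B² + 67*B)) + (-239 - B))/6 = 5 + (-239 + h - B + B*(-6 - 11*B² + 67*B))/6 = 5 + (-239/6 - B/6 + h/6 + B*(-6 - 11*B² + 67*B)/6) = -209/6 - B/6 + h/6 + B*(-6 - 11*B² + 67*B)/6)
236495 - D(597, 238) = 236495 - (-209/6 - ⅙*597 + (⅙)*238 - ⅙*597*(6 - 67*597 + 11*597²)) = 236495 - (-209/6 - 199/2 + 119/3 - ⅙*597*(6 - 39999 + 11*356409)) = 236495 - (-209/6 - 199/2 + 119/3 - ⅙*597*(6 - 39999 + 3920499)) = 236495 - (-209/6 - 199/2 + 119/3 - ⅙*597*3880506) = 236495 - (-209/6 - 199/2 + 119/3 - 386110347) = 236495 - 1*(-1158331325/3) = 236495 + 1158331325/3 = 1159040810/3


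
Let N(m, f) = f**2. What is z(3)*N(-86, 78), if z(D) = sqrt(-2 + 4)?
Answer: 6084*sqrt(2) ≈ 8604.1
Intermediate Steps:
z(D) = sqrt(2)
z(3)*N(-86, 78) = sqrt(2)*78**2 = sqrt(2)*6084 = 6084*sqrt(2)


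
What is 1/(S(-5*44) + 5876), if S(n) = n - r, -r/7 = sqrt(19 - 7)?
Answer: 202/1142491 - sqrt(3)/2284982 ≈ 0.00017605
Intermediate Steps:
r = -14*sqrt(3) (r = -7*sqrt(19 - 7) = -14*sqrt(3) ≈ -24.249)
S(n) = n + 14*sqrt(3) (S(n) = n - (-14)*sqrt(3) = n + 14*sqrt(3))
1/(S(-5*44) + 5876) = 1/((-5*44 + 14*sqrt(3)) + 5876) = 1/((-220 + 14*sqrt(3)) + 5876) = 1/(5656 + 14*sqrt(3))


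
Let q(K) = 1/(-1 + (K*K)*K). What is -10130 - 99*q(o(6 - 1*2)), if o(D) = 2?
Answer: -71009/7 ≈ -10144.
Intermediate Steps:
q(K) = 1/(-1 + K³) (q(K) = 1/(-1 + K²*K) = 1/(-1 + K³))
-10130 - 99*q(o(6 - 1*2)) = -10130 - 99/(-1 + 2³) = -10130 - 99/(-1 + 8) = -10130 - 99/7 = -71009/7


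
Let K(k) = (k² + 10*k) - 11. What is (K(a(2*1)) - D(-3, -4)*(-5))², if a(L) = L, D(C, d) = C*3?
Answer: 1024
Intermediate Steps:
D(C, d) = 3*C
K(k) = -11 + k² + 10*k
(K(a(2*1)) - D(-3, -4)*(-5))² = ((-11 + (2*1)² + 10*(2*1)) - 3*(-3)*(-5))² = ((-11 + 2² + 10*2) - 1*(-9)*(-5))² = ((-11 + 4 + 20) + 9*(-5))² = (13 - 45)² = (-32)² = 1024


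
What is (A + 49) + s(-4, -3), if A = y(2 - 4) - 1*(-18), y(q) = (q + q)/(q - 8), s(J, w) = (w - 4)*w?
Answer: 442/5 ≈ 88.400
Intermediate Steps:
s(J, w) = w*(-4 + w) (s(J, w) = (-4 + w)*w = w*(-4 + w))
y(q) = 2*q/(-8 + q) (y(q) = (2*q)/(-8 + q) = 2*q/(-8 + q))
A = 92/5 (A = 2*(2 - 4)/(-8 + (2 - 4)) - 1*(-18) = 2*(-2)/(-8 - 2) + 18 = 2*(-2)/(-10) + 18 = 2*(-2)*(-1/10) + 18 = 2/5 + 18 = 92/5 ≈ 18.400)
(A + 49) + s(-4, -3) = (92/5 + 49) - 3*(-4 - 3) = 337/5 - 3*(-7) = 337/5 + 21 = 442/5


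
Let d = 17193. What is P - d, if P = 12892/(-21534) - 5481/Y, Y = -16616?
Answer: -3075952679905/178904472 ≈ -17193.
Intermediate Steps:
P = -48092809/178904472 (P = 12892/(-21534) - 5481/(-16616) = 12892*(-1/21534) - 5481*(-1/16616) = -6446/10767 + 5481/16616 = -48092809/178904472 ≈ -0.26882)
P - d = -48092809/178904472 - 1*17193 = -48092809/178904472 - 17193 = -3075952679905/178904472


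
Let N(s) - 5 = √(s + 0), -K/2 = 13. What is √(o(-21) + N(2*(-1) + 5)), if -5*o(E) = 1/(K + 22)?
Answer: √(505 + 100*√3)/10 ≈ 2.6042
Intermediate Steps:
K = -26 (K = -2*13 = -26)
N(s) = 5 + √s (N(s) = 5 + √(s + 0) = 5 + √s)
o(E) = 1/20 (o(E) = -1/(5*(-26 + 22)) = -⅕/(-4) = -⅕*(-¼) = 1/20)
√(o(-21) + N(2*(-1) + 5)) = √(1/20 + (5 + √(2*(-1) + 5))) = √(1/20 + (5 + √(-2 + 5))) = √(1/20 + (5 + √3)) = √(101/20 + √3)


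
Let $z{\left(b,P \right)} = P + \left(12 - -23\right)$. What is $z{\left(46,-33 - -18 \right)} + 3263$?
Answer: $3283$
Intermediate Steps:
$z{\left(b,P \right)} = 35 + P$ ($z{\left(b,P \right)} = P + \left(12 + 23\right) = P + 35 = 35 + P$)
$z{\left(46,-33 - -18 \right)} + 3263 = \left(35 - 15\right) + 3263 = 20 + 3263 = 3283$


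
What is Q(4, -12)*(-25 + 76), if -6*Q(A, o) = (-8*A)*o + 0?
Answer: -3264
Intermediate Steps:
Q(A, o) = 4*A*o/3 (Q(A, o) = -((-8*A)*o + 0)/6 = -(-8*A*o + 0)/6 = -(-4)*A*o/3 = 4*A*o/3)
Q(4, -12)*(-25 + 76) = ((4/3)*4*(-12))*(-25 + 76) = -64*51 = -3264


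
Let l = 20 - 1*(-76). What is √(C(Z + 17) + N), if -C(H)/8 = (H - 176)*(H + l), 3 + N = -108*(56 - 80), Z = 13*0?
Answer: 5*√5853 ≈ 382.52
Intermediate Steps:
Z = 0
l = 96 (l = 20 + 76 = 96)
N = 2589 (N = -3 - 108*(56 - 80) = -3 - 108*(-24) = -3 + 2592 = 2589)
C(H) = -8*(-176 + H)*(96 + H) (C(H) = -8*(H - 176)*(H + 96) = -8*(-176 + H)*(96 + H))
√(C(Z + 17) + N) = √((135168 - 8*(0 + 17)² + 640*(0 + 17)) + 2589) = √((135168 - 8*17² + 640*17) + 2589) = √((135168 - 8*289 + 10880) + 2589) = √((135168 - 2312 + 10880) + 2589) = √(143736 + 2589) = √146325 = 5*√5853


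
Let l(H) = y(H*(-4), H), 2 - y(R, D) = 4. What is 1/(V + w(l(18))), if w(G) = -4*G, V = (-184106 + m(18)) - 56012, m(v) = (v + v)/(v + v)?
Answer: -1/240109 ≈ -4.1648e-6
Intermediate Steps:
y(R, D) = -2 (y(R, D) = 2 - 1*4 = 2 - 4 = -2)
l(H) = -2
m(v) = 1 (m(v) = (2*v)/((2*v)) = (2*v)*(1/(2*v)) = 1)
V = -240117 (V = (-184106 + 1) - 56012 = -184105 - 56012 = -240117)
1/(V + w(l(18))) = 1/(-240117 - 4*(-2)) = 1/(-240117 + 8) = 1/(-240109) = -1/240109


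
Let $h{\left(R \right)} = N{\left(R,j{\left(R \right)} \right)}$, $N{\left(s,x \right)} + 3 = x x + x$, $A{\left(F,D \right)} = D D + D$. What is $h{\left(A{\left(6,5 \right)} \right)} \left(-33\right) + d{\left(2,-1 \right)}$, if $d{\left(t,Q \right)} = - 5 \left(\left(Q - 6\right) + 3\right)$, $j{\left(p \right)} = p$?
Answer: $-30571$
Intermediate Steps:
$A{\left(F,D \right)} = D + D^{2}$ ($A{\left(F,D \right)} = D^{2} + D = D + D^{2}$)
$N{\left(s,x \right)} = -3 + x + x^{2}$ ($N{\left(s,x \right)} = -3 + \left(x x + x\right) = -3 + \left(x^{2} + x\right) = -3 + \left(x + x^{2}\right) = -3 + x + x^{2}$)
$h{\left(R \right)} = -3 + R + R^{2}$
$d{\left(t,Q \right)} = 15 - 5 Q$ ($d{\left(t,Q \right)} = - 5 \left(\left(Q - 6\right) + 3\right) = - 5 \left(\left(-6 + Q\right) + 3\right) = - 5 \left(-3 + Q\right) = 15 - 5 Q$)
$h{\left(A{\left(6,5 \right)} \right)} \left(-33\right) + d{\left(2,-1 \right)} = \left(-3 + 5 \left(1 + 5\right) + \left(5 \left(1 + 5\right)\right)^{2}\right) \left(-33\right) + \left(15 - -5\right) = \left(-3 + 5 \cdot 6 + \left(5 \cdot 6\right)^{2}\right) \left(-33\right) + \left(15 + 5\right) = \left(-3 + 30 + 30^{2}\right) \left(-33\right) + 20 = \left(-3 + 30 + 900\right) \left(-33\right) + 20 = 927 \left(-33\right) + 20 = -30591 + 20 = -30571$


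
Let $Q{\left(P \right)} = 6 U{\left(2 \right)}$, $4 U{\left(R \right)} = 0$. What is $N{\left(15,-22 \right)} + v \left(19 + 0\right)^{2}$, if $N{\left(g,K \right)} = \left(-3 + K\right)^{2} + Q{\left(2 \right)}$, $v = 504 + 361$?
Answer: $312890$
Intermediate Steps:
$v = 865$
$U{\left(R \right)} = 0$ ($U{\left(R \right)} = \frac{1}{4} \cdot 0 = 0$)
$Q{\left(P \right)} = 0$ ($Q{\left(P \right)} = 6 \cdot 0 = 0$)
$N{\left(g,K \right)} = \left(-3 + K\right)^{2}$ ($N{\left(g,K \right)} = \left(-3 + K\right)^{2} + 0 = \left(-3 + K\right)^{2}$)
$N{\left(15,-22 \right)} + v \left(19 + 0\right)^{2} = \left(-3 - 22\right)^{2} + 865 \left(19 + 0\right)^{2} = \left(-25\right)^{2} + 865 \cdot 19^{2} = 625 + 865 \cdot 361 = 625 + 312265 = 312890$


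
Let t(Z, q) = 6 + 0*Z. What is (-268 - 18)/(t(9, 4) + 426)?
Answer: -143/216 ≈ -0.66204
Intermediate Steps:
t(Z, q) = 6 (t(Z, q) = 6 + 0 = 6)
(-268 - 18)/(t(9, 4) + 426) = (-268 - 18)/(6 + 426) = -286/432 = -286*1/432 = -143/216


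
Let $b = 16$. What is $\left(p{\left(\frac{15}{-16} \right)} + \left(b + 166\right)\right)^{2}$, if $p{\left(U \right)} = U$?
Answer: $\frac{8392609}{256} \approx 32784.0$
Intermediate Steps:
$\left(p{\left(\frac{15}{-16} \right)} + \left(b + 166\right)\right)^{2} = \left(\frac{15}{-16} + \left(16 + 166\right)\right)^{2} = \left(15 \left(- \frac{1}{16}\right) + 182\right)^{2} = \left(- \frac{15}{16} + 182\right)^{2} = \left(\frac{2897}{16}\right)^{2} = \frac{8392609}{256}$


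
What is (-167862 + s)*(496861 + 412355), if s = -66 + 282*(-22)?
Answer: -158323600512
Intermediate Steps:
s = -6270 (s = -66 - 6204 = -6270)
(-167862 + s)*(496861 + 412355) = (-167862 - 6270)*(496861 + 412355) = -174132*909216 = -158323600512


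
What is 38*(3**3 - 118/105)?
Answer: 103246/105 ≈ 983.29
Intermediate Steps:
38*(3**3 - 118/105) = 38*(27 - 118*1/105) = 38*(27 - 118/105) = 38*(2717/105) = 103246/105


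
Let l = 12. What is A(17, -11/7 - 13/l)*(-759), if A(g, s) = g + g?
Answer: -25806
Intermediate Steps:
A(g, s) = 2*g
A(17, -11/7 - 13/l)*(-759) = (2*17)*(-759) = 34*(-759) = -25806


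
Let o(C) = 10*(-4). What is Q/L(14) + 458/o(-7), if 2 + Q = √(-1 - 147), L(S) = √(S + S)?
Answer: -229/20 - √7*(1 - I*√37)/7 ≈ -11.828 + 2.2991*I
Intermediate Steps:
o(C) = -40
L(S) = √2*√S (L(S) = √(2*S) = √2*√S)
Q = -2 + 2*I*√37 (Q = -2 + √(-1 - 147) = -2 + √(-148) = -2 + 2*I*√37 ≈ -2.0 + 12.166*I)
Q/L(14) + 458/o(-7) = (-2 + 2*I*√37)/((√2*√14)) + 458/(-40) = (-2 + 2*I*√37)/((2*√7)) + 458*(-1/40) = (-2 + 2*I*√37)*(√7/14) - 229/20 = √7*(-2 + 2*I*√37)/14 - 229/20 = -229/20 + √7*(-2 + 2*I*√37)/14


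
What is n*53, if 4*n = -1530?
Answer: -40545/2 ≈ -20273.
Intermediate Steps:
n = -765/2 (n = (¼)*(-1530) = -765/2 ≈ -382.50)
n*53 = -765/2*53 = -40545/2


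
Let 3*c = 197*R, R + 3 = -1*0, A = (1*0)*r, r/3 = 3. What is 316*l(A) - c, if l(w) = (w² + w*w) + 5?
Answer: 1777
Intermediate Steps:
r = 9 (r = 3*3 = 9)
A = 0 (A = (1*0)*9 = 0*9 = 0)
l(w) = 5 + 2*w² (l(w) = (w² + w²) + 5 = 2*w² + 5 = 5 + 2*w²)
R = -3 (R = -3 - 1*0 = -3 + 0 = -3)
c = -197 (c = (197*(-3))/3 = (⅓)*(-591) = -197)
316*l(A) - c = 316*(5 + 2*0²) - 1*(-197) = 316*(5 + 2*0) + 197 = 316*(5 + 0) + 197 = 316*5 + 197 = 1580 + 197 = 1777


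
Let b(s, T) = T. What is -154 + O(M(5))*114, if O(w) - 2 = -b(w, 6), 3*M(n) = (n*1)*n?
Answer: -610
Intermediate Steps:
M(n) = n²/3 (M(n) = ((n*1)*n)/3 = (n*n)/3 = n²/3)
O(w) = -4 (O(w) = 2 - 1*6 = 2 - 6 = -4)
-154 + O(M(5))*114 = -154 - 4*114 = -154 - 456 = -610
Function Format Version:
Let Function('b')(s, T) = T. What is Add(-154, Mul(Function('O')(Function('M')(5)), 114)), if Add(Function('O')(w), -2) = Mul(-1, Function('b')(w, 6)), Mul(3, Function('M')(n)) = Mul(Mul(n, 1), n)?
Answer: -610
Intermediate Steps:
Function('M')(n) = Mul(Rational(1, 3), Pow(n, 2)) (Function('M')(n) = Mul(Rational(1, 3), Mul(Mul(n, 1), n)) = Mul(Rational(1, 3), Mul(n, n)) = Mul(Rational(1, 3), Pow(n, 2)))
Function('O')(w) = -4 (Function('O')(w) = Add(2, Mul(-1, 6)) = Add(2, -6) = -4)
Add(-154, Mul(Function('O')(Function('M')(5)), 114)) = Add(-154, Mul(-4, 114)) = Add(-154, -456) = -610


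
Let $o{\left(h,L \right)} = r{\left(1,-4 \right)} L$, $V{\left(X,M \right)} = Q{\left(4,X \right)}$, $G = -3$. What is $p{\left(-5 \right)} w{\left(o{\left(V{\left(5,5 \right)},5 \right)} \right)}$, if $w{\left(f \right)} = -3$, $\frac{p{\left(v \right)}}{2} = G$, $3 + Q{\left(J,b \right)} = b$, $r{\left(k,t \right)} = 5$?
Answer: $18$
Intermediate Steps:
$Q{\left(J,b \right)} = -3 + b$
$V{\left(X,M \right)} = -3 + X$
$p{\left(v \right)} = -6$ ($p{\left(v \right)} = 2 \left(-3\right) = -6$)
$o{\left(h,L \right)} = 5 L$
$p{\left(-5 \right)} w{\left(o{\left(V{\left(5,5 \right)},5 \right)} \right)} = \left(-6\right) \left(-3\right) = 18$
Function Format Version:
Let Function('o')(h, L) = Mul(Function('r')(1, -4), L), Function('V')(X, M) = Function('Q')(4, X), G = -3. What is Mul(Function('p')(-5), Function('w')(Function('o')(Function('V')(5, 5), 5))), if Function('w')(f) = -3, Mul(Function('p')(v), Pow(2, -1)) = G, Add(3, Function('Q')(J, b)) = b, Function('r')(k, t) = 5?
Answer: 18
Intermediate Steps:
Function('Q')(J, b) = Add(-3, b)
Function('V')(X, M) = Add(-3, X)
Function('p')(v) = -6 (Function('p')(v) = Mul(2, -3) = -6)
Function('o')(h, L) = Mul(5, L)
Mul(Function('p')(-5), Function('w')(Function('o')(Function('V')(5, 5), 5))) = Mul(-6, -3) = 18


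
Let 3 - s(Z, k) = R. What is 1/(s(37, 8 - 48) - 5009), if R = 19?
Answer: -1/5025 ≈ -0.00019901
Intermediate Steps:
s(Z, k) = -16 (s(Z, k) = 3 - 1*19 = 3 - 19 = -16)
1/(s(37, 8 - 48) - 5009) = 1/(-16 - 5009) = 1/(-5025) = -1/5025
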